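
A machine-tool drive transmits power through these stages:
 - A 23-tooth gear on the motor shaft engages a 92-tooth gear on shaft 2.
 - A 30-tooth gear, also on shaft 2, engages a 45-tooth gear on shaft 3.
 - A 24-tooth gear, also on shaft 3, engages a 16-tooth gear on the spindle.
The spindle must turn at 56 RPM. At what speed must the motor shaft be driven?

Overall ratio R = 4 × 1.5 × 0.66667 = 4.
Required input speed = output speed × R = 56 × 4 = 224 RPM.

224 RPM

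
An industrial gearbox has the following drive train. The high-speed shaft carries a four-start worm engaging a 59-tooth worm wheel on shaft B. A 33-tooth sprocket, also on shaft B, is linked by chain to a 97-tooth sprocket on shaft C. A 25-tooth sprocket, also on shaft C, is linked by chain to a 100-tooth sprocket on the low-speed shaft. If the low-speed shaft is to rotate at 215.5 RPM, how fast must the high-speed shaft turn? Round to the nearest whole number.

Overall ratio R = 14.75 × 2.9394 × 4 = 173.42.
Required input speed = output speed × R = 215.5 × 173.42 = 37373 RPM.

37373 RPM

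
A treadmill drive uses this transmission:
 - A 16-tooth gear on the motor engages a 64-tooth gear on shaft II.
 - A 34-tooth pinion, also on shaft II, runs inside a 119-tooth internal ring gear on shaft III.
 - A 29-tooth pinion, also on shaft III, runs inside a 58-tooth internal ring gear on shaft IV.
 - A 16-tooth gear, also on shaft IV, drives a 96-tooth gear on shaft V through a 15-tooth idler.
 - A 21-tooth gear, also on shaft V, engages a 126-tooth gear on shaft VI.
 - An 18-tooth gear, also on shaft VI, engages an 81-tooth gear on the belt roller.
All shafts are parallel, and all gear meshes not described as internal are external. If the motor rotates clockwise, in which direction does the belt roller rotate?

the motor → shaft II: external mesh, 1 reversal → CCW.
shaft II → shaft III: internal mesh, same direction → CCW.
shaft III → shaft IV: internal mesh, same direction → CCW.
shaft IV → shaft V: driver → idler → driven is 2 external meshes, 2 reversals → CCW.
shaft V → shaft VI: external mesh, 1 reversal → CW.
shaft VI → the belt roller: external mesh, 1 reversal → CCW.
5 reversals in total — an odd number — so the belt roller turns opposite to the motor.

counterclockwise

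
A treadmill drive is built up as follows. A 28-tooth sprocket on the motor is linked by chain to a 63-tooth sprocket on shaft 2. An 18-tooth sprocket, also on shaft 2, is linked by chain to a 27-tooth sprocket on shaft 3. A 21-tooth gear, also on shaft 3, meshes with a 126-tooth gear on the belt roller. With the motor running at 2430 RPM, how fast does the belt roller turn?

chain 63/28 = 2.25 → 2430/2.25 = 1080 RPM
chain 27/18 = 1.5 → 1080/1.5 = 720 RPM
gear mesh 126/21 = 6 → 720/6 = 120 RPM

120 RPM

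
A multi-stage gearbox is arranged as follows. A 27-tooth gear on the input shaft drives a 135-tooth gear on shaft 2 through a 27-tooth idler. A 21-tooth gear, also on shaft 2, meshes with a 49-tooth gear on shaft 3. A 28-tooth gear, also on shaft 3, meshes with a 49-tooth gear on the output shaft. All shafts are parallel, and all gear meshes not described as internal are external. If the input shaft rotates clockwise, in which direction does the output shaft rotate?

clockwise

the input shaft → shaft 2: driver → idler → driven is 2 external meshes, 2 reversals → CW.
shaft 2 → shaft 3: external mesh, 1 reversal → CCW.
shaft 3 → the output shaft: external mesh, 1 reversal → CW.
4 reversals in total — an even number — so the output shaft turns the same way as the input shaft.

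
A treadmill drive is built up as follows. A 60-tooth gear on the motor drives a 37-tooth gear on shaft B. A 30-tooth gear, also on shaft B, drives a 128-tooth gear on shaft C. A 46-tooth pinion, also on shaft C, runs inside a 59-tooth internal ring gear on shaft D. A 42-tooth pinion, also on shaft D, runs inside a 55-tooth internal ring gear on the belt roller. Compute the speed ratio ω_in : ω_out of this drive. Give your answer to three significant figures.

Each stage contributes driven/driver: gear mesh 37/60 = 0.61667, gear mesh 128/30 = 4.2667, internal gear 59/46 = 1.2826, internal gear 55/42 = 1.3095.
Overall: 0.61667 × 4.2667 × 1.2826 × 1.3095 = 4.4192.

4.42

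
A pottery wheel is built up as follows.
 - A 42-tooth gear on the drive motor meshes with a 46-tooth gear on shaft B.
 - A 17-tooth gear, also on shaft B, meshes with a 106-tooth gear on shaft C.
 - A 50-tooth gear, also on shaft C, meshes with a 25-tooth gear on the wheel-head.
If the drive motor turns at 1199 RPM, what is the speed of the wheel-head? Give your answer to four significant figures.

the drive motor → shaft B (gear mesh, 46/42): 1199 ÷ 1.0952 = 1094.7 RPM
shaft B → shaft C (gear mesh, 106/17): 1094.7 ÷ 6.2353 = 175.57 RPM
shaft C → the wheel-head (gear mesh, 25/50): 175.57 ÷ 0.5 = 351.14 RPM

351.1 RPM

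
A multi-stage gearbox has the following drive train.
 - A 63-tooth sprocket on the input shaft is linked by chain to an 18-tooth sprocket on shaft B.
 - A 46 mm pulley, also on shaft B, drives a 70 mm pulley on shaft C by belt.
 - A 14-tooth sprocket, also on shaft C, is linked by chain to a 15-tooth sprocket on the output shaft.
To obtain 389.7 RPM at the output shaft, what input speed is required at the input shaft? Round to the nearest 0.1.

Overall ratio R = 0.28571 × 1.5217 × 1.0714 = 0.46584.
Required input speed = output speed × R = 389.7 × 0.46584 = 181.54 RPM.

181.5 RPM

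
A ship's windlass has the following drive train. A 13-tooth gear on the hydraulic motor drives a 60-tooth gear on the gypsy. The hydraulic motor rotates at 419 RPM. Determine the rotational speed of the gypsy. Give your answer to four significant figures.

90.78 RPM

Gear mesh: ratio = 60/13 = 4.6154, so the gypsy turns at 419 / 4.6154 = 90.783 RPM.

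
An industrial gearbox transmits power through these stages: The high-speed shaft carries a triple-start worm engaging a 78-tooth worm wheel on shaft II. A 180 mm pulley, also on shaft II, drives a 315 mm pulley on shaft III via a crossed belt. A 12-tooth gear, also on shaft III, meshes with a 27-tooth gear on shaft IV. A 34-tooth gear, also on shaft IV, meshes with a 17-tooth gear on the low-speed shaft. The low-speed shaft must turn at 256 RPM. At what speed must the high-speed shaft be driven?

13104 RPM

Overall ratio R = 26 × 1.75 × 2.25 × 0.5 = 51.188.
Required input speed = output speed × R = 256 × 51.188 = 13104 RPM.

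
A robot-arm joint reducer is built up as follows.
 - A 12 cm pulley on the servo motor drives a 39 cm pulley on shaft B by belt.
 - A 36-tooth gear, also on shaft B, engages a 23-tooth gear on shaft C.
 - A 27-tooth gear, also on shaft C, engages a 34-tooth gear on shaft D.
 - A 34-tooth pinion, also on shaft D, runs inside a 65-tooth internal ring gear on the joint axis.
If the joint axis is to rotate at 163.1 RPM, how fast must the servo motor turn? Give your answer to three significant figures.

Overall ratio R = 3.25 × 0.63889 × 1.2593 × 1.9118 = 4.9987.
Required input speed = output speed × R = 163.1 × 4.9987 = 815.29 RPM.

815 RPM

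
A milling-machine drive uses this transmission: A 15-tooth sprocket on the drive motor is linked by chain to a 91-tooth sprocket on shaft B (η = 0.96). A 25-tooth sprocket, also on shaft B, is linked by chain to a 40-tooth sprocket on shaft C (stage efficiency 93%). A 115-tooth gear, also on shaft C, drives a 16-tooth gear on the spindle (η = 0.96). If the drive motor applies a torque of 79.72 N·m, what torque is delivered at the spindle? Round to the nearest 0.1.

chain 91/15 = 6.0667 → τ = 79.72·6.0667·0.96 = 464.29 N·m
chain 40/25 = 1.6 → τ = 464.29·1.6·0.93 = 690.86 N·m
gear mesh 16/115 = 0.13913 → τ = 690.86·0.13913·0.96 = 92.275 N·m

92.3 N·m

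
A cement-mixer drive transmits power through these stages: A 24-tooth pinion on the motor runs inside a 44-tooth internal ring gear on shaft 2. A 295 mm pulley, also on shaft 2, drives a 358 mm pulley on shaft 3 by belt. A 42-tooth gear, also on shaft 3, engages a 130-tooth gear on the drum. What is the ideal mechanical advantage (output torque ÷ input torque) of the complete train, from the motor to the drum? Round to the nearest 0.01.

6.89

Each stage contributes driven/driver: internal gear 44/24 = 1.8333, belt 358/295 = 1.2136, gear mesh 130/42 = 3.0952.
Overall: 1.8333 × 1.2136 × 3.0952 = 6.8865.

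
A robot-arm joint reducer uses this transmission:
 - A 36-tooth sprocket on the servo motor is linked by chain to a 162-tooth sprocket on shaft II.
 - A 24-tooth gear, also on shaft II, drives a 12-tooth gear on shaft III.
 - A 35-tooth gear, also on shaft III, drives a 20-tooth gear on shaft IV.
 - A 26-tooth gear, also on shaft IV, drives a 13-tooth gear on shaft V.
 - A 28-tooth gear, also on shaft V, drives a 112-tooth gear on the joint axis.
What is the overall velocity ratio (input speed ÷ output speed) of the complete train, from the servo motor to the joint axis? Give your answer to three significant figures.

Each stage contributes driven/driver: chain 162/36 = 4.5, gear mesh 12/24 = 0.5, gear mesh 20/35 = 0.57143, gear mesh 13/26 = 0.5, gear mesh 112/28 = 4.
Overall: 4.5 × 0.5 × 0.57143 × 0.5 × 4 = 2.5714.

2.57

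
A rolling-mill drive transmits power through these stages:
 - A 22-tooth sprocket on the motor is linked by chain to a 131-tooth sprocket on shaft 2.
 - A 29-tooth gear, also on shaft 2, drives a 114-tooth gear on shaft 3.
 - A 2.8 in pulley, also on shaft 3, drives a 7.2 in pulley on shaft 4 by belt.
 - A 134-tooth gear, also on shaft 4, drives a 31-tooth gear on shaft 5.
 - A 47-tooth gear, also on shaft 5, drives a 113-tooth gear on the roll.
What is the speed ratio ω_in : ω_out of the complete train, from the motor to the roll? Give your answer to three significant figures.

33.5

Each stage contributes driven/driver: chain 131/22 = 5.9545, gear mesh 114/29 = 3.931, belt 7.2/2.8 = 2.5714, gear mesh 31/134 = 0.23134, gear mesh 113/47 = 2.4043.
Overall: 5.9545 × 3.931 × 2.5714 × 0.23134 × 2.4043 = 33.479.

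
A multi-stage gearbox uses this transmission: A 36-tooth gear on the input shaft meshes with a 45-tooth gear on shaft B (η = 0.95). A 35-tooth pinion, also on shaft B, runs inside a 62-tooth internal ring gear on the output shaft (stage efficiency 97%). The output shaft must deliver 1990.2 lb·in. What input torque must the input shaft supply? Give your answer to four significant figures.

975.4 lb·in

Overall ratio R = 1.25 × 1.7714 = 2.2143; overall efficiency η = 0.95 × 0.97 = 0.9215.
Input torque = output torque / (R × η) = 1990.2 / (2.2143 × 0.9215) = 975.37 lb·in.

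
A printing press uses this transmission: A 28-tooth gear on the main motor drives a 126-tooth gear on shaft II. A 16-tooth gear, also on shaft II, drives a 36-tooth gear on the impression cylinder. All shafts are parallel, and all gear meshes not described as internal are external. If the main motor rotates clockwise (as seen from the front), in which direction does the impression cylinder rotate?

the main motor → shaft II: external mesh, 1 reversal → CCW.
shaft II → the impression cylinder: external mesh, 1 reversal → CW.
2 reversals in total — an even number — so the impression cylinder turns the same way as the main motor.

clockwise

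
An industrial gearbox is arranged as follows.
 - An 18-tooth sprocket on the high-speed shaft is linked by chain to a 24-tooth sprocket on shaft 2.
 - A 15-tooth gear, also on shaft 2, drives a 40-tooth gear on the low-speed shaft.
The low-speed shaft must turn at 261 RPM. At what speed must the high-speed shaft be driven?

928 RPM

Overall ratio R = 1.3333 × 2.6667 = 3.5556.
Required input speed = output speed × R = 261 × 3.5556 = 928 RPM.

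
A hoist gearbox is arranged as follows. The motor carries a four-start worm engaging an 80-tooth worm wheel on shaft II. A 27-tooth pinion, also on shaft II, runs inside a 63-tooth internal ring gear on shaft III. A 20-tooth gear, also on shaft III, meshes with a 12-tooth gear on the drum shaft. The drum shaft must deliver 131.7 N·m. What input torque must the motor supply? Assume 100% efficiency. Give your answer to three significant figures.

4.70 N·m

Overall ratio R = 20 × 2.3333 × 0.6 = 28.
Input torque = output torque / R = 131.7 / 28 = 4.7036 N·m.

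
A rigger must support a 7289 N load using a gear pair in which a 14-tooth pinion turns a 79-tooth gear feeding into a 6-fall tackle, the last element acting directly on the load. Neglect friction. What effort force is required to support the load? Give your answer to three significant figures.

215 N

Gear pair MA = 79/14 = 5.6429.
Block-and-tackle MA = number of supporting rope parts = 6.
Combined ideal MA = 5.6429 × 6 = 33.857.
Effort = load / MA = 7289 / 33.857 = 215.29 N.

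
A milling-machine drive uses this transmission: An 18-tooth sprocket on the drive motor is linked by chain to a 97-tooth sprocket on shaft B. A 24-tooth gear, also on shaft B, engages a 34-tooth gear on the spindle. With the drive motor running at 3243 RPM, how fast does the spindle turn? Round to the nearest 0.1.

Chain: ratio = 97/18 = 5.3889, so shaft B turns at 3243 / 5.3889 = 601.79 RPM.
Gear mesh: ratio = 34/24 = 1.4167, so the spindle turns at 601.79 / 1.4167 = 424.8 RPM.

424.8 RPM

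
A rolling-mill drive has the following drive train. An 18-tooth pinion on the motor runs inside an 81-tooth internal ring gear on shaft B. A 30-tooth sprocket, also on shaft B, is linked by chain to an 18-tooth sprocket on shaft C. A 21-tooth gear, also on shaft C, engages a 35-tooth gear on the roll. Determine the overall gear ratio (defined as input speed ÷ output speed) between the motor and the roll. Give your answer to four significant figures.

Each stage contributes driven/driver: internal gear 81/18 = 4.5, chain 18/30 = 0.6, gear mesh 35/21 = 1.6667.
Overall: 4.5 × 0.6 × 1.6667 = 4.5.

4.500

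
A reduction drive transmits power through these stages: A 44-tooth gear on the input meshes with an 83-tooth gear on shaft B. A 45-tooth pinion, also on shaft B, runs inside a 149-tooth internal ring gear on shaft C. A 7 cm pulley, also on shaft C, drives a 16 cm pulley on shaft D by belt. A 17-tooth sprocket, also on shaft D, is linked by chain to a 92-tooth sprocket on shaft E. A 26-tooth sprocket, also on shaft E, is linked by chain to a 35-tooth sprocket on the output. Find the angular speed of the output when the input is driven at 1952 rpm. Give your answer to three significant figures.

18.8 rpm

Gear mesh: ratio = 83/44 = 1.8864, so shaft B turns at 1952 / 1.8864 = 1034.8 rpm.
Internal gear: ratio = 149/45 = 3.3111, so shaft C turns at 1034.8 / 3.3111 = 312.52 rpm.
Belt: ratio = 16/7 = 2.2857, so shaft D turns at 312.52 / 2.2857 = 136.73 rpm.
Chain: ratio = 92/17 = 5.4118, so shaft E turns at 136.73 / 5.4118 = 25.265 rpm.
Chain: ratio = 35/26 = 1.3462, so the output turns at 25.265 / 1.3462 = 18.768 rpm.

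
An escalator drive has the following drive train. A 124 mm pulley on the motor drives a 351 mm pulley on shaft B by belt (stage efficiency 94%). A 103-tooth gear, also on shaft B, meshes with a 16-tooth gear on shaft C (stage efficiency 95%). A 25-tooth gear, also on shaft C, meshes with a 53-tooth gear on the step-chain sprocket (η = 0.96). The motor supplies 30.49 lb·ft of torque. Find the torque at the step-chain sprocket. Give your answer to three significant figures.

24.4 lb·ft

belt 351/124 = 2.8306 → τ = 30.49·2.8306·0.94 = 81.128 lb·ft
gear mesh 16/103 = 0.15534 → τ = 81.128·0.15534·0.95 = 11.972 lb·ft
gear mesh 53/25 = 2.12 → τ = 11.972·2.12·0.96 = 24.366 lb·ft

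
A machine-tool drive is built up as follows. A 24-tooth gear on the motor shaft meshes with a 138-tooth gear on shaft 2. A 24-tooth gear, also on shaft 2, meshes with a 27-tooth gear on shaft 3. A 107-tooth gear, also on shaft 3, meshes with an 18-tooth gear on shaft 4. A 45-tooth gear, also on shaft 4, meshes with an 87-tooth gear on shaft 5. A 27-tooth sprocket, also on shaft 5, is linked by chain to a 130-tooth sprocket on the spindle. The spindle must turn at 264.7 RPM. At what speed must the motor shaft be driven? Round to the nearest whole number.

2681 RPM

Overall ratio R = 5.75 × 1.125 × 0.16822 × 1.9333 × 4.8148 = 10.13.
Required input speed = output speed × R = 264.7 × 10.13 = 2681.3 RPM.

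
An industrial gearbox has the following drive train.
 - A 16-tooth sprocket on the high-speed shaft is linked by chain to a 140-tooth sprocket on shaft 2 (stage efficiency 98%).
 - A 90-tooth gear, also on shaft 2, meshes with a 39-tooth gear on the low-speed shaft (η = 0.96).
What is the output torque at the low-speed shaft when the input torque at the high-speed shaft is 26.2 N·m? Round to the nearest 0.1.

After the chain (140/16): 26.2 × 8.75 × 0.98 = 224.66 N·m
After the gear mesh (39/90): 224.66 × 0.43333 × 0.96 = 93.461 N·m

93.5 N·m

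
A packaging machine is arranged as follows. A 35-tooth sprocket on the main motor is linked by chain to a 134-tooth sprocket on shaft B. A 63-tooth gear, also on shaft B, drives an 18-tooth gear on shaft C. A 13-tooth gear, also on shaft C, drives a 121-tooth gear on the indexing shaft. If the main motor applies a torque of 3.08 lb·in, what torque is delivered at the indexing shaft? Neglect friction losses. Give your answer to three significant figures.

chain 134/35 = 3.8286 → τ = 3.08·3.8286 = 11.792 lb·in
gear mesh 18/63 = 0.28571 → τ = 11.792·0.28571 = 3.3691 lb·in
gear mesh 121/13 = 9.3077 → τ = 3.3691·9.3077 = 31.359 lb·in

31.4 lb·in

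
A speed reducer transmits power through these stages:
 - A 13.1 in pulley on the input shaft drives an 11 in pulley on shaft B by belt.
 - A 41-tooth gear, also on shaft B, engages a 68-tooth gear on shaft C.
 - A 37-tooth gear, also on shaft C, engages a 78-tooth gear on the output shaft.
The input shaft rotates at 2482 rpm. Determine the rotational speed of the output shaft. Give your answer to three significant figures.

Belt: ratio = 11/13.1 = 0.83969, so shaft B turns at 2482 / 0.83969 = 2955.8 rpm.
Gear mesh: ratio = 68/41 = 1.6585, so shaft C turns at 2955.8 / 1.6585 = 1782.2 rpm.
Gear mesh: ratio = 78/37 = 2.1081, so the output shaft turns at 1782.2 / 2.1081 = 845.4 rpm.

845 rpm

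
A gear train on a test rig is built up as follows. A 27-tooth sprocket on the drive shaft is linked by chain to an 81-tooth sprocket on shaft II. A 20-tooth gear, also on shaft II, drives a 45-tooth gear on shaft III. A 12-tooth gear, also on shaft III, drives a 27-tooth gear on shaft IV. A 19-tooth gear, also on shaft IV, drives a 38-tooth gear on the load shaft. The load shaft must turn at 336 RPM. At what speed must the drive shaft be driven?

10206 RPM

Overall ratio R = 3 × 2.25 × 2.25 × 2 = 30.375.
Required input speed = output speed × R = 336 × 30.375 = 10206 RPM.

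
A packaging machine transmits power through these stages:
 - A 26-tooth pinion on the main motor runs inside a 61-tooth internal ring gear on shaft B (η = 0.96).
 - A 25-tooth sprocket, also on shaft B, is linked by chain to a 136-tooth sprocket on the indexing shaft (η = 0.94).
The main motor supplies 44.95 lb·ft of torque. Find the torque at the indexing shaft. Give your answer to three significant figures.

After the internal gear (61/26): 44.95 × 2.3462 × 0.96 = 101.24 lb·ft
After the chain (136/25): 101.24 × 5.44 × 0.94 = 517.71 lb·ft

518 lb·ft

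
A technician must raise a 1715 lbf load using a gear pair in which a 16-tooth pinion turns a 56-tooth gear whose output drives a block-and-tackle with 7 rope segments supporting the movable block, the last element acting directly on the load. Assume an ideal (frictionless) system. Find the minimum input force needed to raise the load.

70 lbf

Gear pair MA = 56/16 = 3.5.
Block-and-tackle MA = number of supporting rope parts = 7.
Combined ideal MA = 3.5 × 7 = 24.5.
Effort = load / MA = 1715 / 24.5 = 70 lbf.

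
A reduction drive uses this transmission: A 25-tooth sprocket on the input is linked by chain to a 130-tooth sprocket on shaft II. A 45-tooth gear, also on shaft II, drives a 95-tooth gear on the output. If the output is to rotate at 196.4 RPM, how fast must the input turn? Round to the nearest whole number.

2156 RPM

Overall ratio R = 5.2 × 2.1111 = 10.978.
Required input speed = output speed × R = 196.4 × 10.978 = 2156 RPM.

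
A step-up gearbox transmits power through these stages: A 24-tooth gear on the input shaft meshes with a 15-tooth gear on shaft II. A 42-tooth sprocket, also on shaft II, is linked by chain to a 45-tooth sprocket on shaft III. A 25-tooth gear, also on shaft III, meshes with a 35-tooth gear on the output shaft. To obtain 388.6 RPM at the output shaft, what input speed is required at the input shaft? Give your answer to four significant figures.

364.3 RPM

Overall ratio R = 0.625 × 1.0714 × 1.4 = 0.9375.
Required input speed = output speed × R = 388.6 × 0.9375 = 364.31 RPM.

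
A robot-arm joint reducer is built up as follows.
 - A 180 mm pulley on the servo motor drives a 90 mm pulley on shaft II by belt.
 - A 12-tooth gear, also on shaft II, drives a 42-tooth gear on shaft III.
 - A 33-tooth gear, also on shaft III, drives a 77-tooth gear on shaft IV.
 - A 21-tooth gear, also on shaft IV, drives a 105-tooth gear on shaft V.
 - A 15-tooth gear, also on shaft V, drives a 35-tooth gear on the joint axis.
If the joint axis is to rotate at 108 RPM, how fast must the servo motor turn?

5145 RPM

Overall ratio R = 0.5 × 3.5 × 2.3333 × 5 × 2.3333 = 47.639.
Required input speed = output speed × R = 108 × 47.639 = 5145 RPM.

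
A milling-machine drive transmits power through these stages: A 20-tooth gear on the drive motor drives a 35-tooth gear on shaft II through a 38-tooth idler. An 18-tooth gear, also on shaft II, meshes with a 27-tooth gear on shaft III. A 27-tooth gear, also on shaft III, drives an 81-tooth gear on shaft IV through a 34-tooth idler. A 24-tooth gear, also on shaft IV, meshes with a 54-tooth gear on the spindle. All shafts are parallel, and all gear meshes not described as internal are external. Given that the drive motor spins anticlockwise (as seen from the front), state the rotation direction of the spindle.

anticlockwise

the drive motor → shaft II: driver → idler → driven is 2 external meshes, 2 reversals → CCW.
shaft II → shaft III: external mesh, 1 reversal → CW.
shaft III → shaft IV: driver → idler → driven is 2 external meshes, 2 reversals → CW.
shaft IV → the spindle: external mesh, 1 reversal → CCW.
6 reversals in total — an even number — so the spindle turns the same way as the drive motor.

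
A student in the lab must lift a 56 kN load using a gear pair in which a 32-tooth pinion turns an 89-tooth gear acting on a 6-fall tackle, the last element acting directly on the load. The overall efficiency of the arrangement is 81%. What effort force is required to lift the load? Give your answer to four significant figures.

4.143 kN

Gear pair MA = 89/32 = 2.7812.
Block-and-tackle MA = number of supporting rope parts = 6.
Combined ideal MA = 2.7812 × 6 = 16.688.
Actual MA = 16.688 × 0.81 = 13.517.
Effort = load / actual MA = 56 / 13.517 = 4.143 kN.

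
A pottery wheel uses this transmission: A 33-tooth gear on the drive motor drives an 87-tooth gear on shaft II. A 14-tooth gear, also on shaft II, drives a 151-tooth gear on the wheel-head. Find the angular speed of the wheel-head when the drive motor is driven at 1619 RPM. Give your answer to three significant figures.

the drive motor → shaft II (gear mesh, 87/33): 1619 ÷ 2.6364 = 614.1 RPM
shaft II → the wheel-head (gear mesh, 151/14): 614.1 ÷ 10.786 = 56.937 RPM

56.9 RPM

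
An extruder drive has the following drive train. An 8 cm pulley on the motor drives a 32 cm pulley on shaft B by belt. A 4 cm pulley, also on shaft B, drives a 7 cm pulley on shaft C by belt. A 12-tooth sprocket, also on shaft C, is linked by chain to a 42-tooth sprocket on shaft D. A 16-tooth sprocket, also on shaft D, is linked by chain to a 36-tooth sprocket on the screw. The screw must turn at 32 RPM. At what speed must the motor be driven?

1764 RPM

Overall ratio R = 4 × 1.75 × 3.5 × 2.25 = 55.125.
Required input speed = output speed × R = 32 × 55.125 = 1764 RPM.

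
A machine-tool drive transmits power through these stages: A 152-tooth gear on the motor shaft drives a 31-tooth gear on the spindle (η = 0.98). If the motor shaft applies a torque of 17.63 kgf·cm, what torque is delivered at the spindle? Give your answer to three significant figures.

3.52 kgf·cm

Gear mesh: ratio = 31/152 = 0.20395; torque at the spindle = 17.63 × 0.20395 × 0.98 = 3.5237 kgf·cm.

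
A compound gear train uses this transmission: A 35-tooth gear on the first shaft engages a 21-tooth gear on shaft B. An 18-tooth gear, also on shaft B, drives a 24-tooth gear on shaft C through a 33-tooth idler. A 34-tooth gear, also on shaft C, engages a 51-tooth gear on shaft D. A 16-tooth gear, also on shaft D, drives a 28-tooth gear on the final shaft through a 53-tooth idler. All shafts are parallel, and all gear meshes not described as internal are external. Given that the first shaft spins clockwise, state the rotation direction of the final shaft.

clockwise

the first shaft → shaft B: external mesh, 1 reversal → CCW.
shaft B → shaft C: driver → idler → driven is 2 external meshes, 2 reversals → CCW.
shaft C → shaft D: external mesh, 1 reversal → CW.
shaft D → the final shaft: driver → idler → driven is 2 external meshes, 2 reversals → CW.
6 reversals in total — an even number — so the final shaft turns the same way as the first shaft.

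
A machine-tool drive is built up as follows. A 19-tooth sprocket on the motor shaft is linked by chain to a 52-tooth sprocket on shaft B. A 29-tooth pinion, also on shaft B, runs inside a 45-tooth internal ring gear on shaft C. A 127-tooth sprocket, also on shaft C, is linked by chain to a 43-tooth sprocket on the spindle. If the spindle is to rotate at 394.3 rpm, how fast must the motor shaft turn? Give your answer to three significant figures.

Overall ratio R = 2.7368 × 1.5517 × 0.33858 = 1.4379.
Required input speed = output speed × R = 394.3 × 1.4379 = 566.96 rpm.

567 rpm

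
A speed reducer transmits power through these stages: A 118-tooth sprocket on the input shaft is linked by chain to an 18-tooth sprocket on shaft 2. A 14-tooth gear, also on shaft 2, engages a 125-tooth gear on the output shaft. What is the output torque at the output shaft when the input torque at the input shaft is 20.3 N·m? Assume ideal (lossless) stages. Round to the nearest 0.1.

chain 18/118 = 0.15254 → τ = 20.3·0.15254 = 3.0966 N·m
gear mesh 125/14 = 8.9286 → τ = 3.0966·8.9286 = 27.648 N·m

27.6 N·m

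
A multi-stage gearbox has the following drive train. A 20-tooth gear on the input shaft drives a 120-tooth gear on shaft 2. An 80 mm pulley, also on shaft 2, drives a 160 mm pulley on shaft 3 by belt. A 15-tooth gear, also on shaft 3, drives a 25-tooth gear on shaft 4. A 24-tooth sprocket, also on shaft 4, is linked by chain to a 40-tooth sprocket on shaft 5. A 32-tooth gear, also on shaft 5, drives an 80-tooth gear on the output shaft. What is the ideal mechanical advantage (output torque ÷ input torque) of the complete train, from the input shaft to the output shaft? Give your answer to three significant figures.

Each stage contributes driven/driver: gear mesh 120/20 = 6, belt 160/80 = 2, gear mesh 25/15 = 1.6667, chain 40/24 = 1.6667, gear mesh 80/32 = 2.5.
Overall: 6 × 2 × 1.6667 × 1.6667 × 2.5 = 83.333.

83.3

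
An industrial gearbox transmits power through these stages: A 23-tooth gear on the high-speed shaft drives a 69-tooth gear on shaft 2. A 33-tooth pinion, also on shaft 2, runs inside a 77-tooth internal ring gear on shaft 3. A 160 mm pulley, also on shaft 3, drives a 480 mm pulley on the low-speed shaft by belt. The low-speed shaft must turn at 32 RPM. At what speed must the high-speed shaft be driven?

672 RPM

Overall ratio R = 3 × 2.3333 × 3 = 21.
Required input speed = output speed × R = 32 × 21 = 672 RPM.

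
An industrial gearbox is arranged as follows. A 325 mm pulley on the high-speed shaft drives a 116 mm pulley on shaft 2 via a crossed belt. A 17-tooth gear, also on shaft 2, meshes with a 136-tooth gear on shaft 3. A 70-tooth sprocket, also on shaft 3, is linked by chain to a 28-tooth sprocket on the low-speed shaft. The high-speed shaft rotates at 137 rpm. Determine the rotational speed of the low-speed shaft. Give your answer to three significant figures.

Belt: ratio = 116/325 = 0.35692, so shaft 2 turns at 137 / 0.35692 = 383.84 rpm.
Gear mesh: ratio = 136/17 = 8, so shaft 3 turns at 383.84 / 8 = 47.98 rpm.
Chain: ratio = 28/70 = 0.4, so the low-speed shaft turns at 47.98 / 0.4 = 119.95 rpm.

120 rpm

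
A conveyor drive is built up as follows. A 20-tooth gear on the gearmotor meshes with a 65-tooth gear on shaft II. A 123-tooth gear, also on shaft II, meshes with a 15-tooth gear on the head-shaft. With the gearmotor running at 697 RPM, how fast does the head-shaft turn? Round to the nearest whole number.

1759 RPM

the gearmotor → shaft II (gear mesh, 65/20): 697 ÷ 3.25 = 214.46 RPM
shaft II → the head-shaft (gear mesh, 15/123): 214.46 ÷ 0.12195 = 1758.6 RPM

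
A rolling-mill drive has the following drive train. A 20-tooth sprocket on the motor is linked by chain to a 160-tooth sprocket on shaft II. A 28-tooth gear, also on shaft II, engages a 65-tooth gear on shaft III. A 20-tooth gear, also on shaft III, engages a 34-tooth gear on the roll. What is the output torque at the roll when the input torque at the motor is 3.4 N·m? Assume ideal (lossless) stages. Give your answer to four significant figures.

107.3 N·m

Chain: ratio = 160/20 = 8; torque at shaft II = 3.4 × 8 = 27.2 N·m.
Gear mesh: ratio = 65/28 = 2.3214; torque at shaft III = 27.2 × 2.3214 = 63.143 N·m.
Gear mesh: ratio = 34/20 = 1.7; torque at the roll = 63.143 × 1.7 = 107.34 N·m.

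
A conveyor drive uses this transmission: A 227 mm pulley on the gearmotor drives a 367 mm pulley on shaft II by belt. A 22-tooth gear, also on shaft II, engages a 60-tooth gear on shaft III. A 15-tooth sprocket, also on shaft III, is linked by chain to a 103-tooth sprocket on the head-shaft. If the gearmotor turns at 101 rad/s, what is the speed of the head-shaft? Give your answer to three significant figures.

the gearmotor → shaft II (belt, 367/227): 101 ÷ 1.6167 = 62.471 rad/s
shaft II → shaft III (gear mesh, 60/22): 62.471 ÷ 2.7273 = 22.906 rad/s
shaft III → the head-shaft (chain, 103/15): 22.906 ÷ 6.8667 = 3.3359 rad/s

3.34 rad/s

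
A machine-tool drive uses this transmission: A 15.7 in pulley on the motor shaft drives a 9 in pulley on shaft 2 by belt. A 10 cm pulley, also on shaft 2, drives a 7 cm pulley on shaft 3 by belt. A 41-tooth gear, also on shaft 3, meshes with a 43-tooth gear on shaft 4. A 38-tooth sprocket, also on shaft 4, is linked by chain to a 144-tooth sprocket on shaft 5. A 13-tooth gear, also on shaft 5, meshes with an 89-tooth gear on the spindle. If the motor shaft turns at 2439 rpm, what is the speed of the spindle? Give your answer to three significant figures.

223 rpm

belt 9/15.7 = 0.57325 → 2439/0.57325 = 4254.7 rpm
belt 7/10 = 0.7 → 4254.7/0.7 = 6078.1 rpm
gear mesh 43/41 = 1.0488 → 6078.1/1.0488 = 5795.4 rpm
chain 144/38 = 3.7895 → 5795.4/3.7895 = 1529.4 rpm
gear mesh 89/13 = 6.8462 → 1529.4/6.8462 = 223.39 rpm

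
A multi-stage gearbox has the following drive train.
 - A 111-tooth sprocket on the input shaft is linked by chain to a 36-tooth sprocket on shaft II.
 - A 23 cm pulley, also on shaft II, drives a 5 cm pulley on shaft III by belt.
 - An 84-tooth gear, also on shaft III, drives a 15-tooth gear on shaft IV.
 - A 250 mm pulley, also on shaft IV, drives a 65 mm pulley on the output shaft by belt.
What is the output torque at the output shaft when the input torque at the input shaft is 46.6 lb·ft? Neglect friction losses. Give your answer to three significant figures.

chain 36/111 = 0.32432 → τ = 46.6·0.32432 = 15.114 lb·ft
belt 5/23 = 0.21739 → τ = 15.114·0.21739 = 3.2855 lb·ft
gear mesh 15/84 = 0.17857 → τ = 3.2855·0.17857 = 0.5867 lb·ft
belt 65/250 = 0.26 → τ = 0.5867·0.26 = 0.15254 lb·ft

0.153 lb·ft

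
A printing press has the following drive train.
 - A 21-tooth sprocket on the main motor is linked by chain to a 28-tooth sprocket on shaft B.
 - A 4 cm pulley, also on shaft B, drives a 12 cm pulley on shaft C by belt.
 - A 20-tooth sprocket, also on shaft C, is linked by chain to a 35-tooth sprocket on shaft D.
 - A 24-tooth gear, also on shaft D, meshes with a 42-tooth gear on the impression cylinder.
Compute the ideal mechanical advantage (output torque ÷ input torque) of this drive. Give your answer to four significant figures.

12.25

Each stage contributes driven/driver: chain 28/21 = 1.3333, belt 12/4 = 3, chain 35/20 = 1.75, gear mesh 42/24 = 1.75.
Overall: 1.3333 × 3 × 1.75 × 1.75 = 12.25.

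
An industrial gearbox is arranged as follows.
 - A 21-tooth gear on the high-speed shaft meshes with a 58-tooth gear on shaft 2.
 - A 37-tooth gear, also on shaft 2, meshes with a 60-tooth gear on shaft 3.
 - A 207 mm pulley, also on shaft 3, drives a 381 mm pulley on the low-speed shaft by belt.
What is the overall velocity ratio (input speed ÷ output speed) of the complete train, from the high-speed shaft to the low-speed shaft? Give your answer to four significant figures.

Each stage contributes driven/driver: gear mesh 58/21 = 2.7619, gear mesh 60/37 = 1.6216, belt 381/207 = 1.8406.
Overall: 2.7619 × 1.6216 × 1.8406 = 8.2435.

8.244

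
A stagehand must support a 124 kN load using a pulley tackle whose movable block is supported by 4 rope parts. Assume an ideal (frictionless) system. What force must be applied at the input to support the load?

31 kN

Block-and-tackle MA = number of supporting rope parts = 4.
Effort = load / MA = 124 / 4 = 31 kN.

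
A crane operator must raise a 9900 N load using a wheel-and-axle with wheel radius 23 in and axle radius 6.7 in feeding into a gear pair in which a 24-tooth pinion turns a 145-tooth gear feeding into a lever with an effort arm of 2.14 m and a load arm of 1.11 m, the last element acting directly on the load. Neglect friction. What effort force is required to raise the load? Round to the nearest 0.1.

247.6 N

Wheel-and-axle MA = R/r = 23/6.7 = 3.4328.
Gear pair MA = 145/24 = 6.0417.
Lever MA = effort arm / load arm = 2.14/1.11 = 1.9279.
Combined ideal MA = 3.4328 × 6.0417 × 1.9279 = 39.985.
Effort = load / MA = 9900 / 39.985 = 247.59 N.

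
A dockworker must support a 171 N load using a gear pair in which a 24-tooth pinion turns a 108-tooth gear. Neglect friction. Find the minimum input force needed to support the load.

Gear pair MA = 108/24 = 4.5.
Effort = load / MA = 171 / 4.5 = 38 N.

38 N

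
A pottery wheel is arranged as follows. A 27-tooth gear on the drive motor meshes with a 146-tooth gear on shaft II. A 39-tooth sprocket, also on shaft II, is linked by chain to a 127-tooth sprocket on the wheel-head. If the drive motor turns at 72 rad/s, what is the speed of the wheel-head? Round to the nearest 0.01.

the drive motor → shaft II (gear mesh, 146/27): 72 ÷ 5.4074 = 13.315 rad/s
shaft II → the wheel-head (chain, 127/39): 13.315 ÷ 3.2564 = 4.0889 rad/s

4.09 rad/s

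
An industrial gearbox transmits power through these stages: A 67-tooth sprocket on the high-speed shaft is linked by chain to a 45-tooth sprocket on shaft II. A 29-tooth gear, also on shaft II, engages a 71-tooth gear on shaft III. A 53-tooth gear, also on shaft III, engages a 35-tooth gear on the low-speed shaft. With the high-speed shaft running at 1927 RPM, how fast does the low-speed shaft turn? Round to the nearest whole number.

1775 RPM

the high-speed shaft → shaft II (chain, 45/67): 1927 ÷ 0.67164 = 2869.1 RPM
shaft II → shaft III (gear mesh, 71/29): 2869.1 ÷ 2.4483 = 1171.9 RPM
shaft III → the low-speed shaft (gear mesh, 35/53): 1171.9 ÷ 0.66038 = 1774.6 RPM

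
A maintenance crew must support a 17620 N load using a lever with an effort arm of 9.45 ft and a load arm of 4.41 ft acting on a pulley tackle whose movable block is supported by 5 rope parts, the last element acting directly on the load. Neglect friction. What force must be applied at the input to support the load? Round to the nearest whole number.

Lever MA = effort arm / load arm = 9.45/4.41 = 2.1429.
Block-and-tackle MA = number of supporting rope parts = 5.
Combined ideal MA = 2.1429 × 5 = 10.714.
Effort = load / MA = 17620 / 10.714 = 1644.5 N.

1645 N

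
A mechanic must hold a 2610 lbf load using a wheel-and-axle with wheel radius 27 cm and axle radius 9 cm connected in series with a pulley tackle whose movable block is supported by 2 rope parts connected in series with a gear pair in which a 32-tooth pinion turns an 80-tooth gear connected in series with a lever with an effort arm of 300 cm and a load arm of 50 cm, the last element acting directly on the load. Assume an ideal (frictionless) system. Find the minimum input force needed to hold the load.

Wheel-and-axle MA = R/r = 27/9 = 3.
Block-and-tackle MA = number of supporting rope parts = 2.
Gear pair MA = 80/32 = 2.5.
Lever MA = effort arm / load arm = 300/50 = 6.
Combined ideal MA = 3 × 2 × 2.5 × 6 = 90.
Effort = load / MA = 2610 / 90 = 29 lbf.

29 lbf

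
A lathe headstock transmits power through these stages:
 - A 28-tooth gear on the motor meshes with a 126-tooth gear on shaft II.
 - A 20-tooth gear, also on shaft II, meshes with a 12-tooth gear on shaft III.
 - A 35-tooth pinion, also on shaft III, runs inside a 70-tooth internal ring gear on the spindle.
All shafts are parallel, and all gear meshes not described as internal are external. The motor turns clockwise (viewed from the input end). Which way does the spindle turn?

the motor → shaft II: external mesh, 1 reversal → CCW.
shaft II → shaft III: external mesh, 1 reversal → CW.
shaft III → the spindle: internal mesh, same direction → CW.
2 reversals in total — an even number — so the spindle turns the same way as the motor.

clockwise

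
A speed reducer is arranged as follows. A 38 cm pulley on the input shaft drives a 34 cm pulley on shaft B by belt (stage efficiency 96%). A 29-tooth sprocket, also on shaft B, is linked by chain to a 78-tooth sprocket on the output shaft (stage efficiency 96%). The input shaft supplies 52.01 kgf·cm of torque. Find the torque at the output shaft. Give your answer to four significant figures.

115.4 kgf·cm

After the belt (34/38): 52.01 × 0.89474 × 0.96 = 44.674 kgf·cm
After the chain (78/29): 44.674 × 2.6897 × 0.96 = 115.35 kgf·cm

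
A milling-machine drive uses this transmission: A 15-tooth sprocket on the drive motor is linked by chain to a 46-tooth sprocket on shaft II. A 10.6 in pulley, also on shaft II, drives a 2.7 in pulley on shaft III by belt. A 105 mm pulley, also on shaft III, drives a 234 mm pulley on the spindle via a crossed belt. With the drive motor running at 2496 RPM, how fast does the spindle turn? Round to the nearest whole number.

1434 RPM

chain 46/15 = 3.0667 → 2496/3.0667 = 813.91 RPM
belt 2.7/10.6 = 0.25472 → 813.91/0.25472 = 3195.4 RPM
belt 234/105 = 2.2286 → 3195.4/2.2286 = 1433.8 RPM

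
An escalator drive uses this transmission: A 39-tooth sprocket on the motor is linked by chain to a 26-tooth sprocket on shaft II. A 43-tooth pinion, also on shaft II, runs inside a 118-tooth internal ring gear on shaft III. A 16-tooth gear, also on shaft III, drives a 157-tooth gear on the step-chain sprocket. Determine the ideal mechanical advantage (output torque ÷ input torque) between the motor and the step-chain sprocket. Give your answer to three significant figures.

18.0

Each stage contributes driven/driver: chain 26/39 = 0.66667, internal gear 118/43 = 2.7442, gear mesh 157/16 = 9.8125.
Overall: 0.66667 × 2.7442 × 9.8125 = 17.952.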